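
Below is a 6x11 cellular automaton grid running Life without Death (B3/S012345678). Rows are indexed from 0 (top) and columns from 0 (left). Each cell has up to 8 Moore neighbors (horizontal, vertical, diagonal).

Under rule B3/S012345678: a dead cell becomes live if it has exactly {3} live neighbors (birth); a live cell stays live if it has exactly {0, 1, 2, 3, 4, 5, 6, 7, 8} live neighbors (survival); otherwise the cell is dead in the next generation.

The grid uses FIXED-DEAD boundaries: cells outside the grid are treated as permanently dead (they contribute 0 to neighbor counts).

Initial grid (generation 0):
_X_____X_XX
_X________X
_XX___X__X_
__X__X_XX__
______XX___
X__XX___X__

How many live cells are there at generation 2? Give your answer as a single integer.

Simulating step by step:
Generation 0 (given above): 20 live cells
Generation 1: 29 live cells
_X_____X_XX
XX______X_X
_XX___XXXX_
_XX__X_XX__
___XXXXX___
X__XX__XX__
Generation 2: 34 live cells
XX_____XXXX
XX____X_X_X
_XX___XXXX_
_XX__X_XXX_
_X_XXXXX___
X__XX__XX__
Population at generation 2: 34

Answer: 34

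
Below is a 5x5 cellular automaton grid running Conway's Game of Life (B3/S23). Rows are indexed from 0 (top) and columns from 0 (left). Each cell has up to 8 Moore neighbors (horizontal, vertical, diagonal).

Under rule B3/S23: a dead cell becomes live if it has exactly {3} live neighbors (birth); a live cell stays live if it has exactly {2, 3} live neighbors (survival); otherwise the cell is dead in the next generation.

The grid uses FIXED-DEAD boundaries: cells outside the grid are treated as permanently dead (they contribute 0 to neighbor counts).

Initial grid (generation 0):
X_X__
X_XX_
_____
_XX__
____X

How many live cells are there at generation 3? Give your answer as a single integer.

Simulating step by step:
Generation 0 (given above): 8 live cells
Generation 1: 5 live cells
__XX_
__XX_
___X_
_____
_____
Generation 2: 5 live cells
__XX_
____X
__XX_
_____
_____
Generation 3: 3 live cells
___X_
____X
___X_
_____
_____
Population at generation 3: 3

Answer: 3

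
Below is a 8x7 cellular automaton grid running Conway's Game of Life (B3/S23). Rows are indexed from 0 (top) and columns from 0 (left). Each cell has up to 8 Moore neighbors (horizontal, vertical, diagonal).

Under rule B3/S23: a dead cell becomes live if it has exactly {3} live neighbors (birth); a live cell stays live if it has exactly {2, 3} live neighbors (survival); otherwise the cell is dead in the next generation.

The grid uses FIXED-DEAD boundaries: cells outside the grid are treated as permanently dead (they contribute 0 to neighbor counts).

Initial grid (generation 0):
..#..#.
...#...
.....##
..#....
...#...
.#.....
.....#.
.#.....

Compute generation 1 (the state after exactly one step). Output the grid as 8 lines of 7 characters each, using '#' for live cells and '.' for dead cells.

Answer: .......
....###
.......
.......
..#....
.......
.......
.......

Derivation:
Simulating step by step:
Generation 0 (given above): 10 live cells
Generation 1: 4 live cells
(generation 1 grid is the final answer)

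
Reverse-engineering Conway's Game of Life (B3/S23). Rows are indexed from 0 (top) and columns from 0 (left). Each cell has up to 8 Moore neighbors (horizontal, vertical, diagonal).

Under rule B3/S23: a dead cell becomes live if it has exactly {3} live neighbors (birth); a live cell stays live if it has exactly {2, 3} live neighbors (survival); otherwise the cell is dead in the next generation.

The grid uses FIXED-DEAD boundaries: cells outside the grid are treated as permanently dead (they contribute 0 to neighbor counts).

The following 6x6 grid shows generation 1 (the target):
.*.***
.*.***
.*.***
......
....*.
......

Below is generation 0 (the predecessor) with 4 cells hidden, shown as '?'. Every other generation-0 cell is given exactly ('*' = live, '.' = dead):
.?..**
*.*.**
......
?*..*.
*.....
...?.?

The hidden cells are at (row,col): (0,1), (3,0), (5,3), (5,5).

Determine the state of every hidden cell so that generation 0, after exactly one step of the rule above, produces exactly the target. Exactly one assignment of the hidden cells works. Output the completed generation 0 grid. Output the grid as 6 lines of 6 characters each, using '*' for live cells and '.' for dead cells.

Hidden generation-0 cells (in order): (0,1), (3,0), (5,3), (5,5).
A hidden cell only influences target cells in its own 3x3 neighborhood. Try each of the 2^4 = 16 assignments, step the completed generation 0 forward once under B3/S23, and compare with the target:
  (0,1)=. (3,0)=. (5,3)=. (5,5)=. -> step gives (0,1)='.' but target has '*' -> reject
  (0,1)=. (3,0)=. (5,3)=. (5,5)=* -> step gives (0,1)='.' but target has '*' -> reject
  (0,1)=. (3,0)=. (5,3)=* (5,5)=. -> step gives (0,1)='.' but target has '*' -> reject
  (0,1)=. (3,0)=. (5,3)=* (5,5)=* -> step gives (0,1)='.' but target has '*' -> reject
  (0,1)=. (3,0)=* (5,3)=. (5,5)=. -> step gives (0,1)='.' but target has '*' -> reject
  (0,1)=. (3,0)=* (5,3)=. (5,5)=* -> step gives (0,1)='.' but target has '*' -> reject
  (0,1)=. (3,0)=* (5,3)=* (5,5)=. -> step gives (0,1)='.' but target has '*' -> reject
  (0,1)=. (3,0)=* (5,3)=* (5,5)=* -> step gives (0,1)='.' but target has '*' -> reject
  (0,1)=* (3,0)=. (5,3)=. (5,5)=. -> step gives (4,4)='.' but target has '*' -> reject
  (0,1)=* (3,0)=. (5,3)=. (5,5)=* -> step gives (4,4)='.' but target has '*' -> reject
  (0,1)=* (3,0)=. (5,3)=* (5,5)=. -> step gives (4,4)='.' but target has '*' -> reject
  (0,1)=* (3,0)=. (5,3)=* (5,5)=* -> step reproduces the target at every cell -> ACCEPT
  (0,1)=* (3,0)=* (5,3)=. (5,5)=. -> step gives (2,0)='*' but target has '.' -> reject
  (0,1)=* (3,0)=* (5,3)=. (5,5)=* -> step gives (2,0)='*' but target has '.' -> reject
  (0,1)=* (3,0)=* (5,3)=* (5,5)=. -> step gives (2,0)='*' but target has '.' -> reject
  (0,1)=* (3,0)=* (5,3)=* (5,5)=* -> step gives (2,0)='*' but target has '.' -> reject
Unique solution: (0,1)=live, (3,0)=dead, (5,3)=live, (5,5)=live.
Check: live-neighbor counts of every cell in the completed generation 0:
222333
131333
232333
211101
122232
111020
Applying B3/S23 to generation 0 with these counts gives:
.*.***
.*.***
.*.***
......
....*.
......
which matches the target exactly.

Answer: .*..**
*.*.**
......
.*..*.
*.....
...*.*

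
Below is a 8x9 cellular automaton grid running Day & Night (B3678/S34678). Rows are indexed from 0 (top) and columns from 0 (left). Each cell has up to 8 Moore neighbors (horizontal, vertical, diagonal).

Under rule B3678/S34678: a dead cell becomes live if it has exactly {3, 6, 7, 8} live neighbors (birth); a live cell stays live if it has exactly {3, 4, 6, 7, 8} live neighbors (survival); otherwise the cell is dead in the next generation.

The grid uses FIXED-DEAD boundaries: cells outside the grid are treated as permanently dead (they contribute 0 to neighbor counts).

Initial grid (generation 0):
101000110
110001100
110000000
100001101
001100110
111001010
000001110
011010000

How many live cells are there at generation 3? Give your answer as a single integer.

Simulating step by step:
Generation 0 (given above): 29 live cells
Generation 1: 31 live cells
000001100
101000110
110000010
001000100
101010011
011111111
100111100
000001100
Generation 2: 29 live cells
000000110
000001110
011000010
100100001
001110001
111111001
010111100
000001100
Generation 3: 29 live cells
000001110
000000011
000000011
000110010
100101010
011110110
110111110
000001100
Population at generation 3: 29

Answer: 29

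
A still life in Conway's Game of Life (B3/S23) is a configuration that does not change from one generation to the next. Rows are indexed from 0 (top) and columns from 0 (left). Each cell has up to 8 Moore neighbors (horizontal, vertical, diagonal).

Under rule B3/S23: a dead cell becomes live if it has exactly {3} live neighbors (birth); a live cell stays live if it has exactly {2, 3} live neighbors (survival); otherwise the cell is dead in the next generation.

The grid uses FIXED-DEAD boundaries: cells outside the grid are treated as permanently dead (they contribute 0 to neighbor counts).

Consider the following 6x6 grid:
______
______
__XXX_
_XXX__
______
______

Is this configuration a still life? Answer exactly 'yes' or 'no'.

Answer: no

Derivation:
Compute generation 1 and compare to generation 0 (given above):
Generation 1:
______
___X__
_X__X_
_X__X_
__X___
______
Cell (1,3) differs: gen0=0 vs gen1=1 -> NOT a still life.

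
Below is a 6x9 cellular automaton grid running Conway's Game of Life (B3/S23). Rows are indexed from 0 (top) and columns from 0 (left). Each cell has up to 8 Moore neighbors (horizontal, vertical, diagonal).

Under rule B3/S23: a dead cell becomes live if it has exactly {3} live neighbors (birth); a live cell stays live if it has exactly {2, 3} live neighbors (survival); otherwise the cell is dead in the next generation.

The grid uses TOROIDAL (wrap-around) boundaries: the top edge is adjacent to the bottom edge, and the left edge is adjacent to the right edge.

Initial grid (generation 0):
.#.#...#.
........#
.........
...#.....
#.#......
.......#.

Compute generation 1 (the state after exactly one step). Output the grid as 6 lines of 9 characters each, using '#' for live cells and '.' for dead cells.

Simulating step by step:
Generation 0 (given above): 8 live cells
Generation 1: 5 live cells
(generation 1 grid is the final answer)

Answer: .......##
.........
.........
.........
.........
.##.....#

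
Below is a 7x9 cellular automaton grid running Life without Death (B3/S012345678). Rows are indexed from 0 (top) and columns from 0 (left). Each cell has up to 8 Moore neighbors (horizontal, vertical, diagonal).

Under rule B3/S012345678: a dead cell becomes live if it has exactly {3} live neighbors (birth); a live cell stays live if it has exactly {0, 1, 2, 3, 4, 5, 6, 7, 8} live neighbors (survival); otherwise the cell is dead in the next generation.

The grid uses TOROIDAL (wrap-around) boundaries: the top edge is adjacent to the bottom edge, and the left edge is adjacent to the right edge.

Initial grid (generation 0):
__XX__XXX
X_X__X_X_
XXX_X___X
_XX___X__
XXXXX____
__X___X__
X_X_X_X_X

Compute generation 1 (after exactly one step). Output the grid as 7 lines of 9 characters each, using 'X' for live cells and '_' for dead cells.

Answer: __XXX_XXX
X_X_XX_X_
XXX_XXXXX
_XX_XXX_X
XXXXXX___
__X_X_XXX
X_X_X_X_X

Derivation:
Simulating step by step:
Generation 0 (given above): 29 live cells
Generation 1: 41 live cells
(generation 1 grid is the final answer)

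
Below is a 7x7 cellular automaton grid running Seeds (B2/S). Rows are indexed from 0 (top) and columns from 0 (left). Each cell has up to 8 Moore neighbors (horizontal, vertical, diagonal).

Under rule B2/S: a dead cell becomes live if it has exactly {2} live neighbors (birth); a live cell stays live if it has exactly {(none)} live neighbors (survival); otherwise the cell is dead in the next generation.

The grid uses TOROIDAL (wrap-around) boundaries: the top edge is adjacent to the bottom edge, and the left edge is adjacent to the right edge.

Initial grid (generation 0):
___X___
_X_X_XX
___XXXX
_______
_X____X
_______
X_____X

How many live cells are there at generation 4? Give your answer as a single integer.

Answer: 16

Derivation:
Simulating step by step:
Generation 0 (given above): 13 live cells
Generation 1: 6 live cells
_X_____
_______
_______
__XX___
X______
_X___X_
_______
Generation 2: 11 live cells
_______
_______
__XX___
_X_____
___XX_X
X_____X
XXX____
Generation 3: 10 live cells
X_X____
__XX___
_X_____
X____X_
_XX____
____X__
_______
Generation 4: 16 live cells
_______
X______
X__XX_X
______X
X__XXXX
_XXX___
_X_X___
Population at generation 4: 16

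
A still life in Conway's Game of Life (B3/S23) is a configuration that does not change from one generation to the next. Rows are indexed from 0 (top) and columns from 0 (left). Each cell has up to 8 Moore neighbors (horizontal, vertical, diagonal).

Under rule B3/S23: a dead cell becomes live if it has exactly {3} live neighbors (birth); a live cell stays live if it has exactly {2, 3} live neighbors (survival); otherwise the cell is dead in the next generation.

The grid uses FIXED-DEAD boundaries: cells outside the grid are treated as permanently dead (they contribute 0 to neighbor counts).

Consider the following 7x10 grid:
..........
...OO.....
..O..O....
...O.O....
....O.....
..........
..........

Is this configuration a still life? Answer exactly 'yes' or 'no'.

Compute generation 1 and compare to generation 0 (given above):
Generation 1:
..........
...OO.....
..O..O....
...O.O....
....O.....
..........
..........
The grids are IDENTICAL -> still life.

Answer: yes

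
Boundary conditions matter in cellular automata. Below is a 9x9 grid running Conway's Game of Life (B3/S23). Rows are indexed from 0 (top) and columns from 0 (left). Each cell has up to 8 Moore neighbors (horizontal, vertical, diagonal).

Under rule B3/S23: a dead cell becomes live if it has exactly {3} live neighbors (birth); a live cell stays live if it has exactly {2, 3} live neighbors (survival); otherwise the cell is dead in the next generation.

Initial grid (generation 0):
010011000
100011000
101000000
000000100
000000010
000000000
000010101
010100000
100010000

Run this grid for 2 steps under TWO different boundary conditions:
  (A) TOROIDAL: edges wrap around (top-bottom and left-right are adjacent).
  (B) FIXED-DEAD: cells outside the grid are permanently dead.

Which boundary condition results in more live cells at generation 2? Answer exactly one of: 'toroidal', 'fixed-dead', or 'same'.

Under TOROIDAL boundary, generation 2:
000000001
100101000
000001000
000000000
000000000
000000000
000010000
100001000
000001001
Population = 10

Under FIXED-DEAD boundary, generation 2:
000101000
000100100
000001000
000000000
000000000
000000000
000010000
000010000
000010000
Population = 8

Comparison: toroidal=10, fixed-dead=8 -> toroidal

Answer: toroidal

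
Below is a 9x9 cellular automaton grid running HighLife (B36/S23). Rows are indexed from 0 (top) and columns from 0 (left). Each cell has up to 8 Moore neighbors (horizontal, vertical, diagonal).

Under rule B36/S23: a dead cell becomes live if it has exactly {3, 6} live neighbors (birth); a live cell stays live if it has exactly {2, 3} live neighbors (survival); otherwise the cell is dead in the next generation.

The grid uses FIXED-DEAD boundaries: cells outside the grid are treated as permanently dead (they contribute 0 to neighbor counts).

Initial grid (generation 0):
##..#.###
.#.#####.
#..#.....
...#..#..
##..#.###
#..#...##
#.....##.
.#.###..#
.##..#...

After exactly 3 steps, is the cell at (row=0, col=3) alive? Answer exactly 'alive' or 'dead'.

Simulating step by step:
Generation 0 (given above): 37 live cells
Generation 1: 44 live cells
#####...#
.#.#....#
...#...#.
#######..
#######.#
#....#...
####.##..
##.###.#.
.###.#...
Generation 2: 26 live cells
##.##....
###....##
#.#..###.
#........
.......#.
..#.#..#.
...##....
.........
##.#.##..
Generation 3: 20 live cells
#..#.....
....##.##
###...###
.#.....#.
.........
....#....
...##....
..##.#...
.........

Cell (0,3) at generation 3: 1 -> alive

Answer: alive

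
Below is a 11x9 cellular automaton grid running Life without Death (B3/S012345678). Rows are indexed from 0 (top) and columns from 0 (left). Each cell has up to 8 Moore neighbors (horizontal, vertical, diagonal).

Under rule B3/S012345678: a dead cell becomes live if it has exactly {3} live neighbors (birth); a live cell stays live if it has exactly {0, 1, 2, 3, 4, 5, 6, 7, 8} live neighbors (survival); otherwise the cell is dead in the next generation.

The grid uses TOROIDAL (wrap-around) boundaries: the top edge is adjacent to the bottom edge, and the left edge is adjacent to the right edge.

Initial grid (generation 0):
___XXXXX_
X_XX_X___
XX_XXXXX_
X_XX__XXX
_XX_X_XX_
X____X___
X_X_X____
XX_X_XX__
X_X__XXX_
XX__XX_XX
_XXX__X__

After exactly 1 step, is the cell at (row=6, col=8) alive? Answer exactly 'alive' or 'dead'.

Simulating step by step:
Generation 0 (given above): 52 live cells
Generation 1: 61 live cells
___XXXXX_
X_XX_X___
XX_XXXXX_
X_XX__XXX
_XX_X_XX_
X_X_XXX_X
X_XXX_X_X
XX_X_XXX_
X_XX_XXX_
XX__XX_XX
_XXX__X__

Cell (6,8) at generation 1: 1 -> alive

Answer: alive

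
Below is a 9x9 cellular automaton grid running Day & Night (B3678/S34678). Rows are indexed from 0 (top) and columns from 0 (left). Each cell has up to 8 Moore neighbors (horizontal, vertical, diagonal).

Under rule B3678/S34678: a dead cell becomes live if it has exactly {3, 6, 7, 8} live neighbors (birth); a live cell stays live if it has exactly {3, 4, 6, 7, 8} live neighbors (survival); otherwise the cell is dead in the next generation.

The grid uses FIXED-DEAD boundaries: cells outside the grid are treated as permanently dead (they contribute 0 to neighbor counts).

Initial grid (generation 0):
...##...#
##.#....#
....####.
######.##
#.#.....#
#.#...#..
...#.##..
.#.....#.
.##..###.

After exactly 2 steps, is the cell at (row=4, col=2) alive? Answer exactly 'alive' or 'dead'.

Answer: dead

Derivation:
Simulating step by step:
Generation 0 (given above): 35 live cells
Generation 1: 31 live cells
..#......
..##..#..
.....###.
.#####.##
###.###..
...#.#.#.
.##...##.
....#.##.
......#..
Generation 2: 32 live cells
...#.....
.....###.
.#...#.##
####.###.
.#.##...#
#..#.###.
...##..##
......##.
.....#.#.

Cell (4,2) at generation 2: 0 -> dead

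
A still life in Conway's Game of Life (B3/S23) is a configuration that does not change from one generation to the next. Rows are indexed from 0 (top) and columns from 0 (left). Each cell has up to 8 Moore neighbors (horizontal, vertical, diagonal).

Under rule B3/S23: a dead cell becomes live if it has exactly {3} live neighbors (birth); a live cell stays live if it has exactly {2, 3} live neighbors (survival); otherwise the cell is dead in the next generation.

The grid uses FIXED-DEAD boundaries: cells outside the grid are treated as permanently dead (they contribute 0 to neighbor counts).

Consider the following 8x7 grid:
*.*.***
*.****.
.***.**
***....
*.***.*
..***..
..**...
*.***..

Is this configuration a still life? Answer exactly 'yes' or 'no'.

Answer: no

Derivation:
Compute generation 1 and compare to generation 0 (given above):
Generation 1:
..*...*
*......
.....**
*.....*
*...**.
.....*.
.......
.**.*..
Cell (0,0) differs: gen0=1 vs gen1=0 -> NOT a still life.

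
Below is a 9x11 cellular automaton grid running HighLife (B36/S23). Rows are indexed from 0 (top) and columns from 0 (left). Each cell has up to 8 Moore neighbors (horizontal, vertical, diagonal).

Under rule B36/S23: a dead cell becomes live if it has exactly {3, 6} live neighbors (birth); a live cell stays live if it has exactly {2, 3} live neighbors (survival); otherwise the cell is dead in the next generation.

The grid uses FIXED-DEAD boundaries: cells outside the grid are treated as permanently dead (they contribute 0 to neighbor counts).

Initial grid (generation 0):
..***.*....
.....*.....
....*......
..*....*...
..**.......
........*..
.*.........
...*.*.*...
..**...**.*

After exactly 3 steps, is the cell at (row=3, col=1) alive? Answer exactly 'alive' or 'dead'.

Answer: alive

Derivation:
Simulating step by step:
Generation 0 (given above): 20 live cells
Generation 1: 19 live cells
...***.....
.....*.....
...........
..*........
..**.......
..*........
...........
...**.***..
..***.***..
Generation 2: 20 live cells
....**.....
.....*.....
...........
..**.......
.***.......
..**.......
...*...*...
..*.*.*.*..
..*.*.*.*..
Generation 3: 16 live cells
....**.....
....**.....
...........
.*.*.......
.*..*......
.*..*......
....*..*...
..*.*.*.*..
...........

Cell (3,1) at generation 3: 1 -> alive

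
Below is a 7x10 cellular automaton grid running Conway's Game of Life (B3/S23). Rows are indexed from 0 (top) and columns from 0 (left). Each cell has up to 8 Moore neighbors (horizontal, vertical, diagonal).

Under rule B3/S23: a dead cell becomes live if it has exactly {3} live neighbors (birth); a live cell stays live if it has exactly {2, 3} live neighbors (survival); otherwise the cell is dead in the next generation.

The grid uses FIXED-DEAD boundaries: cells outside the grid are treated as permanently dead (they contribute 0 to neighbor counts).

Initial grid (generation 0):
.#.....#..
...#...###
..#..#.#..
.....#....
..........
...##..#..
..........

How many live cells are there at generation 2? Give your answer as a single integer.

Answer: 6

Derivation:
Simulating step by step:
Generation 0 (given above): 13 live cells
Generation 1: 7 live cells
.......#..
..#....#..
....#..#..
......#...
....#.....
..........
..........
Generation 2: 6 live cells
..........
......###.
......##..
.....#....
..........
..........
..........
Population at generation 2: 6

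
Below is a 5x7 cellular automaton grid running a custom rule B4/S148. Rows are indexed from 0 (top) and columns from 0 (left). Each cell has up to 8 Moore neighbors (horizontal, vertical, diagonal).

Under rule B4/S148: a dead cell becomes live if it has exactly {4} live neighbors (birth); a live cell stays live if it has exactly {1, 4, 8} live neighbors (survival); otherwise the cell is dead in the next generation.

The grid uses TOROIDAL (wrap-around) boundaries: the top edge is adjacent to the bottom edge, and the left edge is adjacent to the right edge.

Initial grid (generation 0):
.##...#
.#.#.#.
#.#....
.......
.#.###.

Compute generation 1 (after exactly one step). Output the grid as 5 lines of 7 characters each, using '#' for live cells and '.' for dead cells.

Answer: #..#.#.
##...#.
#......
.......
..#....

Derivation:
Simulating step by step:
Generation 0 (given above): 12 live cells
Generation 1: 8 live cells
(generation 1 grid is the final answer)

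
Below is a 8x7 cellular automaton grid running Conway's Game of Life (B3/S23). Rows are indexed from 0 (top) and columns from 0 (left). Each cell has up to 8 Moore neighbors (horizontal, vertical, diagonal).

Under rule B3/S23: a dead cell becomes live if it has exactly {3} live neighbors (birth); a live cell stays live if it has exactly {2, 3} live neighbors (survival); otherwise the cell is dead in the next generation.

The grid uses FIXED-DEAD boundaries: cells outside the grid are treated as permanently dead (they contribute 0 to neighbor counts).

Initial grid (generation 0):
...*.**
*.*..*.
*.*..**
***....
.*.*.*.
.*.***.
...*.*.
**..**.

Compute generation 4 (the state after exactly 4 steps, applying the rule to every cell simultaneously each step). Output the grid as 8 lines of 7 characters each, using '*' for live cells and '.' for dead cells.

Answer: ..*..*.
.....*.
.*..*..
.......
..****.
.....**
..**..*
..****.

Derivation:
Simulating step by step:
Generation 0 (given above): 26 live cells
Generation 1: 26 live cells
....***
..**...
*.**.**
*..****
...*.*.
...*.**
**.*..*
....**.
Generation 2: 17 live cells
...***.
.**....
......*
.*.....
..**...
...*.**
..**..*
....**.
Generation 3: 21 live cells
..***..
..****.
.**....
..*....
..***..
.....**
..**..*
...***.
Generation 4: 18 live cells
(generation 4 grid is the final answer)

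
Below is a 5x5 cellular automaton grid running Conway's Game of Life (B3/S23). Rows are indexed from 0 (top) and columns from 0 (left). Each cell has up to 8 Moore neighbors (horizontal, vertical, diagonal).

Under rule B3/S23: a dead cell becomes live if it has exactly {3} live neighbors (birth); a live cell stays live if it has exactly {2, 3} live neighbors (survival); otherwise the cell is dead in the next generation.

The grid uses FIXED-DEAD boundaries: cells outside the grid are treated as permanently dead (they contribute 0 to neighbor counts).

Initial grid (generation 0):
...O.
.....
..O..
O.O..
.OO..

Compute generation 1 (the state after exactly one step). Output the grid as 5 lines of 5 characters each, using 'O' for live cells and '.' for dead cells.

Answer: .....
.....
.O...
..OO.
.OO..

Derivation:
Simulating step by step:
Generation 0 (given above): 6 live cells
Generation 1: 5 live cells
(generation 1 grid is the final answer)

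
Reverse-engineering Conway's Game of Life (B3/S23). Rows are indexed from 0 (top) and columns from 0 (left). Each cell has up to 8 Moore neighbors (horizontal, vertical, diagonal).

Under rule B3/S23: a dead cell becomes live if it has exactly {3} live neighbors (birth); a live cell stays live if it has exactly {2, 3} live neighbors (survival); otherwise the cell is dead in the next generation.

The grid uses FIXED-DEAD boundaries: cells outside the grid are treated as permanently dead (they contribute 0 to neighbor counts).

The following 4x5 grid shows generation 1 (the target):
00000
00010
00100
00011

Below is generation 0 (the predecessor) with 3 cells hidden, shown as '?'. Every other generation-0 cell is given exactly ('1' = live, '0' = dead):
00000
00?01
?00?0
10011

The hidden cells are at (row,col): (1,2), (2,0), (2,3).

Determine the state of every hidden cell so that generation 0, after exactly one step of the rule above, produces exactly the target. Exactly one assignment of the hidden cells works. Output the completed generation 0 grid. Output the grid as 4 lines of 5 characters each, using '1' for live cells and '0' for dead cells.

Answer: 00000
00101
00010
10011

Derivation:
Hidden generation-0 cells (in order): (1,2), (2,0), (2,3).
A hidden cell only influences target cells in its own 3x3 neighborhood. Try each of the 2^3 = 8 assignments, step the completed generation 0 forward once under B3/S23, and compare with the target:
  (1,2)=0 (2,0)=0 (2,3)=0 -> step gives (1,3)='0' but target has '1' -> reject
  (1,2)=0 (2,0)=0 (2,3)=1 -> step gives (1,3)='0' but target has '1' -> reject
  (1,2)=0 (2,0)=1 (2,3)=0 -> step gives (1,3)='0' but target has '1' -> reject
  (1,2)=0 (2,0)=1 (2,3)=1 -> step gives (1,3)='0' but target has '1' -> reject
  (1,2)=1 (2,0)=0 (2,3)=0 -> step gives (1,3)='0' but target has '1' -> reject
  (1,2)=1 (2,0)=0 (2,3)=1 -> step reproduces the target at every cell -> ACCEPT
  (1,2)=1 (2,0)=1 (2,3)=0 -> step gives (1,3)='0' but target has '1' -> reject
  (1,2)=1 (2,0)=1 (2,3)=1 -> step gives (2,1)='1' but target has '0' -> reject
Unique solution: (1,2)=live, (2,0)=dead, (2,3)=live.
Check: live-neighbor counts of every cell in the completed generation 0:
01121
01131
12344
01222
Applying B3/S23 to generation 0 with these counts gives:
00000
00010
00100
00011
which matches the target exactly.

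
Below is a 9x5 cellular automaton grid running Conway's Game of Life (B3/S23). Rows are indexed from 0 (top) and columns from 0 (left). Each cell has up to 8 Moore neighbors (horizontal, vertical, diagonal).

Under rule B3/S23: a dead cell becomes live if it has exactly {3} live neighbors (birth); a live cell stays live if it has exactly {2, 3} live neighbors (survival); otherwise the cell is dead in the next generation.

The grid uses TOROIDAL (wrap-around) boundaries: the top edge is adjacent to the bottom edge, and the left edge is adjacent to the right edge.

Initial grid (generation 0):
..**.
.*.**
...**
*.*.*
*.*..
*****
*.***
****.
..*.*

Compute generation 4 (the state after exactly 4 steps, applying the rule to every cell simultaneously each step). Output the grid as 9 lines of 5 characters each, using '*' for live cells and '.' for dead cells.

Simulating step by step:
Generation 0 (given above): 27 live cells
Generation 1: 8 live cells
**...
*....
.*...
*.*..
.....
.....
.....
.....
*...*
Generation 2: 8 live cells
.*...
*....
**...
.*...
.....
.....
.....
.....
**..*
Generation 3: 10 live cells
.*..*
*....
**...
**...
.....
.....
.....
*....
**...
Generation 4: 10 live cells
(generation 4 grid is the final answer)

Answer: .*..*
....*
....*
**...
.....
.....
.....
**...
.*..*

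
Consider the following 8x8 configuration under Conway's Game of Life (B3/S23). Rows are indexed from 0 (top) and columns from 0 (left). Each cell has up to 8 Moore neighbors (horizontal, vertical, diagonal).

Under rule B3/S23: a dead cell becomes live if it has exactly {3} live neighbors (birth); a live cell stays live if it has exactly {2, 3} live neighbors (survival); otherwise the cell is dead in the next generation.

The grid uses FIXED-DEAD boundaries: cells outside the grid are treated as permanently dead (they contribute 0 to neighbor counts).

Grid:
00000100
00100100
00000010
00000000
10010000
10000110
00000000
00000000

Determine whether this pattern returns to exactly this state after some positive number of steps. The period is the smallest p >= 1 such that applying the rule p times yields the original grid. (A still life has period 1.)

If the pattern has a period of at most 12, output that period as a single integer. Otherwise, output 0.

Simulating and comparing each generation to the original:
Gen 0 (original, given above): 9 live cells
Gen 1: 2 live cells, differs from original
Gen 2: 0 live cells, differs from original
Gen 3: 0 live cells, differs from original
Gen 4: 0 live cells, differs from original
Gen 5: 0 live cells, differs from original
Gen 6: 0 live cells, differs from original
Gen 7: 0 live cells, differs from original
Gen 8: 0 live cells, differs from original
Gen 9: 0 live cells, differs from original
Gen 10: 0 live cells, differs from original
Gen 11: 0 live cells, differs from original
Gen 12: 0 live cells, differs from original
No period found within 12 steps.

Answer: 0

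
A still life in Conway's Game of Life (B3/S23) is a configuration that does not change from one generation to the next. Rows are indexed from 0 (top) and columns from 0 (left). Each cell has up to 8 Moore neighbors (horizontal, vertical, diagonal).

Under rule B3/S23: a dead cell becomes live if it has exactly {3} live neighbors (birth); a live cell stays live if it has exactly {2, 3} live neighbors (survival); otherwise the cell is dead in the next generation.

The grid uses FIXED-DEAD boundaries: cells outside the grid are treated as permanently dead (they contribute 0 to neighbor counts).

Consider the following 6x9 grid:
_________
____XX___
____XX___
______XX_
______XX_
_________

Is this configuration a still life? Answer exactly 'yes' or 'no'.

Answer: no

Derivation:
Compute generation 1 and compare to generation 0 (given above):
Generation 1:
_________
____XX___
____X____
_______X_
______XX_
_________
Cell (2,5) differs: gen0=1 vs gen1=0 -> NOT a still life.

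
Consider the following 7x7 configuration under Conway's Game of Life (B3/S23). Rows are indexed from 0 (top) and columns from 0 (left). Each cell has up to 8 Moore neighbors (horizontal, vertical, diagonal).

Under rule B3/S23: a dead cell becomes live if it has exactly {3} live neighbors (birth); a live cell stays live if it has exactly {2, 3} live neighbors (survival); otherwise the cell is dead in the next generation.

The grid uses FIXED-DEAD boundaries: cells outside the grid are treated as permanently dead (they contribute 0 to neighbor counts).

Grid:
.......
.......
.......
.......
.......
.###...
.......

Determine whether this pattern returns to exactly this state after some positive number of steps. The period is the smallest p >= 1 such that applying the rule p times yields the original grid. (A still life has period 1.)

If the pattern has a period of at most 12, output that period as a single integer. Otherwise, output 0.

Simulating and comparing each generation to the original:
Gen 0 (original, given above): 3 live cells
Gen 1: 3 live cells, differs from original
Gen 2: 3 live cells, MATCHES original -> period = 2

Answer: 2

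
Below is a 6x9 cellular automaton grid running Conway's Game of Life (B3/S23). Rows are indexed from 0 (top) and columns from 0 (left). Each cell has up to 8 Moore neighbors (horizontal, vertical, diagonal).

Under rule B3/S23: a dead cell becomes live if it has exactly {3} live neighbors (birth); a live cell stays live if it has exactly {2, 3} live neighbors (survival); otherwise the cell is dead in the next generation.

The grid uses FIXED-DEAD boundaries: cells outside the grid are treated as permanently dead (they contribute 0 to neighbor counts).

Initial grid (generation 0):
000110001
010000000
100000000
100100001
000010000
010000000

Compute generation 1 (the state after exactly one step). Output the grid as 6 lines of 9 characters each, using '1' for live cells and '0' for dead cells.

Answer: 000000000
000000000
110000000
000000000
000000000
000000000

Derivation:
Simulating step by step:
Generation 0 (given above): 10 live cells
Generation 1: 2 live cells
(generation 1 grid is the final answer)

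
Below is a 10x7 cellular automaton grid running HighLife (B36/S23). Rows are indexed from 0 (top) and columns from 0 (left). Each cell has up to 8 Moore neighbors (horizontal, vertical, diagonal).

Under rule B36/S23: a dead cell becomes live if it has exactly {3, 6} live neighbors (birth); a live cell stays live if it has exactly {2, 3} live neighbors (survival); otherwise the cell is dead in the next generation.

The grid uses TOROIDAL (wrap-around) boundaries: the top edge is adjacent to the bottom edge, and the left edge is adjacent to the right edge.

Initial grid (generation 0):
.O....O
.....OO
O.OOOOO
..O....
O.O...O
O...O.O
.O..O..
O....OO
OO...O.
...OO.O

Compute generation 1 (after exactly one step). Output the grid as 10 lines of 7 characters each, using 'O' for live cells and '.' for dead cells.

Answer: ....O.O
.OOO...
OOOOO..
..O.O..
O..O.OO
...O..O
.O..O..
....OO.
.O....O
.OO.O.O

Derivation:
Simulating step by step:
Generation 0 (given above): 28 live cells
Generation 1: 28 live cells
(generation 1 grid is the final answer)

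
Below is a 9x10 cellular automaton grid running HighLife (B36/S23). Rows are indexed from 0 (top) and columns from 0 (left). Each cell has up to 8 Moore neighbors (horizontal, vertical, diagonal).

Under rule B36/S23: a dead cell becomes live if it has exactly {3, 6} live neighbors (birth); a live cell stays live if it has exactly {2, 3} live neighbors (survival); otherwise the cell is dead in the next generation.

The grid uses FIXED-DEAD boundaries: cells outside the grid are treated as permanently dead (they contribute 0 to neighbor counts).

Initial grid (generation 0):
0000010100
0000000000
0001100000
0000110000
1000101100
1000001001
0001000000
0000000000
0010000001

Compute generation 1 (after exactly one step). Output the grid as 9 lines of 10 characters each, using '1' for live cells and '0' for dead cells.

Answer: 0000000000
0000100000
0001110000
0000001000
0000101100
0000011100
0000000000
0000000000
0000000000

Derivation:
Simulating step by step:
Generation 0 (given above): 16 live cells
Generation 1: 11 live cells
(generation 1 grid is the final answer)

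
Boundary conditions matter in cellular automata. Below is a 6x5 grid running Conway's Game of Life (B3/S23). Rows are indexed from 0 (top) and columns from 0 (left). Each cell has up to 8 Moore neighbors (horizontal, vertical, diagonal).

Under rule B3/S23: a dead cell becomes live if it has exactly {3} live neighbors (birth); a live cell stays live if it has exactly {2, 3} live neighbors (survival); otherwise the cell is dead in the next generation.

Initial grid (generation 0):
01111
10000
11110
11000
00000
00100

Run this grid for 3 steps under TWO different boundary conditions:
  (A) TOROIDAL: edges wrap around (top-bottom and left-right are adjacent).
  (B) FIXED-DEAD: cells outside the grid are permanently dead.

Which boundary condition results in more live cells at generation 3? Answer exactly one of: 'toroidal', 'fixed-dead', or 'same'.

Answer: toroidal

Derivation:
Under TOROIDAL boundary, generation 3:
00010
10010
01001
11100
01100
01101
Population = 13

Under FIXED-DEAD boundary, generation 3:
00100
01000
00000
00000
00000
00000
Population = 2

Comparison: toroidal=13, fixed-dead=2 -> toroidal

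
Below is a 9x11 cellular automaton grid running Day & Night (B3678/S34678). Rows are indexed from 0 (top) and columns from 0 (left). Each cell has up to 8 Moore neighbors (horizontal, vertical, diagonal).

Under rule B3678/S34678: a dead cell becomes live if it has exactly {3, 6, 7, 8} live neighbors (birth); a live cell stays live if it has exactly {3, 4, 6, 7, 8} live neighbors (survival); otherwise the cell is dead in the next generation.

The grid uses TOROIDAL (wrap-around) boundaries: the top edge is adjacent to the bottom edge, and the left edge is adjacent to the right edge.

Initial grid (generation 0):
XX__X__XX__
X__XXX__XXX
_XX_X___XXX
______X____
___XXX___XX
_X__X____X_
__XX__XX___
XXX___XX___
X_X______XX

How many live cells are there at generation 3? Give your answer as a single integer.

Simulating step by step:
Generation 0 (given above): 40 live cells
Generation 1: 41 live cells
_XX_XX__XXX
___XXX___X_
____X__XX_X
X_X_____X__
____XX_____
____X_X_X_X
X_XX_XXXX__
X_X___XXX__
_XXX__X___X
Generation 2: 45 live cells
_X_X_XX__XX
X_XX_XXX___
____XX__X__
___XXX_X_X_
___X_X_X_X_
____XXX__X_
___XXX_XX_X
XX__X__XXXX
___XX_X___X
Generation 3: 40 live cells
___XX_____X
_XXXX__XXXX
__X_X_X_X__
___XXX_____
___XX_X___X
____X____XX
___X___X_XX
X_X____XX_X
XX_XX_X__X_
Population at generation 3: 40

Answer: 40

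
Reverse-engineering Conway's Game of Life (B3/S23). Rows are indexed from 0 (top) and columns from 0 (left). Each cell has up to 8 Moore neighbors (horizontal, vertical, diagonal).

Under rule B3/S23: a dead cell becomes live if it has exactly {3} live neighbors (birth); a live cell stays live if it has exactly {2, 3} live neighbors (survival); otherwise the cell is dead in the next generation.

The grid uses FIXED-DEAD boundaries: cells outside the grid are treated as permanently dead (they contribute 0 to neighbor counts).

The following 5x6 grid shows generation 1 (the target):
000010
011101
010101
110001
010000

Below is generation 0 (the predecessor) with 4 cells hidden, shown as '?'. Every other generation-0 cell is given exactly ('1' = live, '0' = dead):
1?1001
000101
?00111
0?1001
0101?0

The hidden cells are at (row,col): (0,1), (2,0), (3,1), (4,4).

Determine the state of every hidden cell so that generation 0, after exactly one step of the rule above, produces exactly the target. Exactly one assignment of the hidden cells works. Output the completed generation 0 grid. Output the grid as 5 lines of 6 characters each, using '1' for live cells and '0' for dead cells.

Hidden generation-0 cells (in order): (0,1), (2,0), (3,1), (4,4).
A hidden cell only influences target cells in its own 3x3 neighborhood. Try each of the 2^4 = 16 assignments, step the completed generation 0 forward once under B3/S23, and compare with the target:
  (0,1)=0 (2,0)=0 (3,1)=0 (4,4)=0 -> step gives (1,1)='0' but target has '1' -> reject
  (0,1)=0 (2,0)=0 (3,1)=0 (4,4)=1 -> step gives (1,1)='0' but target has '1' -> reject
  (0,1)=0 (2,0)=0 (3,1)=1 (4,4)=0 -> step gives (1,1)='0' but target has '1' -> reject
  (0,1)=0 (2,0)=0 (3,1)=1 (4,4)=1 -> step gives (1,1)='0' but target has '1' -> reject
  (0,1)=0 (2,0)=1 (3,1)=0 (4,4)=0 -> step gives (2,1)='0' but target has '1' -> reject
  (0,1)=0 (2,0)=1 (3,1)=0 (4,4)=1 -> step gives (2,1)='0' but target has '1' -> reject
  (0,1)=0 (2,0)=1 (3,1)=1 (4,4)=0 -> step reproduces the target at every cell -> ACCEPT
  (0,1)=0 (2,0)=1 (3,1)=1 (4,4)=1 -> step gives (4,3)='1' but target has '0' -> reject
  (0,1)=1 (2,0)=0 (3,1)=0 (4,4)=0 -> step gives (0,1)='1' but target has '0' -> reject
  (0,1)=1 (2,0)=0 (3,1)=0 (4,4)=1 -> step gives (0,1)='1' but target has '0' -> reject
  (0,1)=1 (2,0)=0 (3,1)=1 (4,4)=0 -> step gives (0,1)='1' but target has '0' -> reject
  (0,1)=1 (2,0)=0 (3,1)=1 (4,4)=1 -> step gives (0,1)='1' but target has '0' -> reject
  (0,1)=1 (2,0)=1 (3,1)=0 (4,4)=0 -> step gives (0,1)='1' but target has '0' -> reject
  (0,1)=1 (2,0)=1 (3,1)=0 (4,4)=1 -> step gives (0,1)='1' but target has '0' -> reject
  (0,1)=1 (2,0)=1 (3,1)=1 (4,4)=0 -> step gives (0,1)='1' but target has '0' -> reject
  (0,1)=1 (2,0)=1 (3,1)=1 (4,4)=1 -> step gives (0,1)='1' but target has '0' -> reject
Unique solution: (0,1)=dead, (2,0)=live, (3,1)=live, (4,4)=dead.
Check: live-neighbor counts of every cell in the completed generation 0:
021231
233363
134353
334452
224121
Applying B3/S23 to generation 0 with these counts gives:
000010
011101
010101
110001
010000
which matches the target exactly.

Answer: 101001
000101
100111
011001
010100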